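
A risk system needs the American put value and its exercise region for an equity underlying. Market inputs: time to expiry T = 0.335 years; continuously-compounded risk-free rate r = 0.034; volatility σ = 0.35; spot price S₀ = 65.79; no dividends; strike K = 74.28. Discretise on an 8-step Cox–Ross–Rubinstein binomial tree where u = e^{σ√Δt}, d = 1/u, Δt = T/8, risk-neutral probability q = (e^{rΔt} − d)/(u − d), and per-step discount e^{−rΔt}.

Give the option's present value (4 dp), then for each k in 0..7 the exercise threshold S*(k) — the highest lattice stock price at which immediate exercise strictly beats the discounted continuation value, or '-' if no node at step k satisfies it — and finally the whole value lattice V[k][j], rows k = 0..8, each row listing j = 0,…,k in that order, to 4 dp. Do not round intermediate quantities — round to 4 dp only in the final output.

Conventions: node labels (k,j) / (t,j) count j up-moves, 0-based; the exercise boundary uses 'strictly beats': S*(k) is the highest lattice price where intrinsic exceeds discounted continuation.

Δt=0.04188  u=1.07425  d=0.93088  q=0.49204  discount=0.99858
step 8 (expiry): payoffs max(K−S,0) = 37.1846 31.4715 24.8785 17.2701 8.4900 0.0000 0.0000 0.0000 0.0000
step 7: (k=7,j=0): S=39.8497, K−S=34.4303, hold=34.3246 ⇒ V=34.4303 exercise | (k=7,j=1): S=45.9870, K−S=28.2930, hold=28.1873 ⇒ V=28.2930 exercise | (k=7,j=2): S=53.0695, K−S=21.2105, hold=21.1048 ⇒ V=21.2105 exercise | (k=7,j=3): S=61.2428, K−S=13.0372, hold=12.9315 ⇒ V=13.0372 exercise | (k=7,j=4): S=70.6748, K−S=3.6052, hold=4.3064 ⇒ V=4.3064 continue | (k=7,j=5): S=81.5595, K−S=0.0000, hold=0.0000 ⇒ V=0.0000 continue | (k=7,j=6): S=94.1206, K−S=0.0000, hold=0.0000 ⇒ V=0.0000 continue | (k=7,j=7): S=108.6162, K−S=0.0000, hold=0.0000 ⇒ V=0.0000 continue  boundary S*=61.2428
step 6: (k=6,j=0): S=42.8085, K−S=31.4715, hold=31.3658 ⇒ V=31.4715 exercise | (k=6,j=1): S=49.4015, K−S=24.8785, hold=24.7728 ⇒ V=24.8785 exercise | (k=6,j=2): S=57.0099, K−S=17.2701, hold=17.1645 ⇒ V=17.2701 exercise | (k=6,j=3): S=65.7900, K−S=8.4900, hold=8.7289 ⇒ V=8.7289 continue | (k=6,j=4): S=75.9224, K−S=0.0000, hold=2.1844 ⇒ V=2.1844 continue | (k=6,j=5): S=87.6153, K−S=0.0000, hold=0.0000 ⇒ V=0.0000 continue | (k=6,j=6): S=101.1090, K−S=0.0000, hold=0.0000 ⇒ V=0.0000 continue  boundary S*=57.0099
step 5: (k=5,j=0): S=45.9870, K−S=28.2930, hold=28.1873 ⇒ V=28.2930 exercise | (k=5,j=1): S=53.0695, K−S=21.2105, hold=21.1048 ⇒ V=21.2105 exercise | (k=5,j=2): S=61.2428, K−S=13.0372, hold=13.0489 ⇒ V=13.0489 continue | (k=5,j=3): S=70.6748, K−S=3.6052, hold=5.5009 ⇒ V=5.5009 continue | (k=5,j=4): S=81.5595, K−S=0.0000, hold=1.1080 ⇒ V=1.1080 continue | (k=5,j=5): S=94.1206, K−S=0.0000, hold=0.0000 ⇒ V=0.0000 continue  boundary S*=53.0695
step 4: (k=4,j=0): S=49.4015, K−S=24.8785, hold=24.7728 ⇒ V=24.8785 exercise | (k=4,j=1): S=57.0099, K−S=17.2701, hold=17.1702 ⇒ V=17.2701 exercise | (k=4,j=2): S=65.7900, K−S=8.4900, hold=9.3217 ⇒ V=9.3217 continue | (k=4,j=3): S=75.9224, K−S=0.0000, hold=3.3347 ⇒ V=3.3347 continue | (k=4,j=4): S=87.6153, K−S=0.0000, hold=0.5620 ⇒ V=0.5620 continue  boundary S*=57.0099
step 3: (k=3,j=0): S=53.0695, K−S=21.2105, hold=21.1048 ⇒ V=21.2105 exercise | (k=3,j=1): S=61.2428, K−S=13.0372, hold=13.3402 ⇒ V=13.3402 continue | (k=3,j=2): S=70.6748, K−S=3.6052, hold=6.3668 ⇒ V=6.3668 continue | (k=3,j=3): S=81.5595, K−S=0.0000, hold=1.9676 ⇒ V=1.9676 continue  boundary S*=53.0695
step 2: (k=2,j=0): S=57.0099, K−S=17.2701, hold=17.3133 ⇒ V=17.3133 continue | (k=2,j=1): S=65.7900, K−S=8.4900, hold=9.8949 ⇒ V=9.8949 continue | (k=2,j=2): S=75.9224, K−S=0.0000, hold=4.1962 ⇒ V=4.1962 continue  boundary S*=-
step 1: (k=1,j=0): S=61.2428, K−S=13.0372, hold=13.6437 ⇒ V=13.6437 continue | (k=1,j=1): S=70.6748, K−S=3.6052, hold=7.0808 ⇒ V=7.0808 continue  boundary S*=-
step 0: (k=0,j=0): S=65.7900, K−S=8.4900, hold=10.3997 ⇒ V=10.3997 continue  boundary S*=-

price = 10.3997
boundary = - - - 53.0695 57.0099 53.0695 57.0099 61.2428
tree:
10.3997
13.6437 7.0808
17.3133 9.8949 4.1962
21.2105 13.3402 6.3668 1.9676
24.8785 17.2701 9.3217 3.3347 0.5620
28.2930 21.2105 13.0489 5.5009 1.1080 0.0000
31.4715 24.8785 17.2701 8.7289 2.1844 0.0000 0.0000
34.4303 28.2930 21.2105 13.0372 4.3064 0.0000 0.0000 0.0000
37.1846 31.4715 24.8785 17.2701 8.4900 0.0000 0.0000 0.0000 0.0000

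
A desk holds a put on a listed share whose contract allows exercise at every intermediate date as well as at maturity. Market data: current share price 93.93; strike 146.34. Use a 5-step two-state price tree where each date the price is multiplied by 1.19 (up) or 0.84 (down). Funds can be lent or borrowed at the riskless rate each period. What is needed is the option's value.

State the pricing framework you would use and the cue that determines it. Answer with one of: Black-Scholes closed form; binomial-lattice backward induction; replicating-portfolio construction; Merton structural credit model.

framework: binomial-lattice backward induction

Key observation: the exercise right at every one of the 5 steps is what matters: each node needs max(146.34 − S, continuation), which only the stepwise tree valuation starting from spot 93.93 delivers.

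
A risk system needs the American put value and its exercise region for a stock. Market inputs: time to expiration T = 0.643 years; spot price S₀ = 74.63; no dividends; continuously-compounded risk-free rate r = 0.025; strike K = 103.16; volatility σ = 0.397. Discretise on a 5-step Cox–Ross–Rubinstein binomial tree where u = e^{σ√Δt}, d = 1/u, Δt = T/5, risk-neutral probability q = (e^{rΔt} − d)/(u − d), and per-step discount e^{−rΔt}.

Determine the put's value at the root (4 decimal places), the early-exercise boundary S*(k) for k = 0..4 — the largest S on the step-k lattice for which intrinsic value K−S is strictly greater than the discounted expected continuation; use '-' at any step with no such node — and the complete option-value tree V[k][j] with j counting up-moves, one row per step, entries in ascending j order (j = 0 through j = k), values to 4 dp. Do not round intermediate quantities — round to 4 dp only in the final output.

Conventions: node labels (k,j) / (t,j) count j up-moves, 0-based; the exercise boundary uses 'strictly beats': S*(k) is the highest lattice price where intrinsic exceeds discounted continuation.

Δt=0.12860  u=1.15300  d=0.86730  q=0.47574  discount=0.99679
step 5 (expiry): payoffs max(K−S,0) = 66.5360 54.4716 38.4332 17.1116 0.0000 0.0000
step 4: (k=4,j=0): S=42.2275, K−S=60.9325, hold=60.6013 ⇒ V=60.9325 exercise | (k=4,j=1): S=56.1377, K−S=47.0223, hold=46.6912 ⇒ V=47.0223 exercise | (k=4,j=2): S=74.6300, K−S=28.5300, hold=28.1989 ⇒ V=28.5300 exercise | (k=4,j=3): S=99.2139, K−S=3.9461, hold=8.9421 ⇒ V=8.9421 continue | (k=4,j=4): S=131.8959, K−S=0.0000, hold=0.0000 ⇒ V=0.0000 continue  boundary S*=74.6300
step 3: (k=3,j=0): S=48.6884, K−S=54.4716, hold=54.1405 ⇒ V=54.4716 exercise | (k=3,j=1): S=64.7268, K−S=38.4332, hold=38.1021 ⇒ V=38.4332 exercise | (k=3,j=2): S=86.0484, K−S=17.1116, hold=19.1496 ⇒ V=19.1496 continue | (k=3,j=3): S=114.3936, K−S=0.0000, hold=4.6730 ⇒ V=4.6730 continue  boundary S*=64.7268
step 2: (k=2,j=0): S=56.1377, K−S=47.0223, hold=46.6912 ⇒ V=47.0223 exercise | (k=2,j=1): S=74.6300, K−S=28.5300, hold=29.1653 ⇒ V=29.1653 continue | (k=2,j=2): S=99.2139, K−S=3.9461, hold=12.2231 ⇒ V=12.2231 continue  boundary S*=56.1377
step 1: (k=1,j=0): S=64.7268, K−S=38.4332, hold=38.4034 ⇒ V=38.4332 exercise | (k=1,j=1): S=86.0484, K−S=17.1116, hold=21.0375 ⇒ V=21.0375 continue  boundary S*=64.7268
step 0: (k=0,j=0): S=74.6300, K−S=28.5300, hold=30.0606 ⇒ V=30.0606 continue  boundary S*=-

price = 30.0606
boundary = - 64.7268 56.1377 64.7268 74.6300
tree:
30.0606
38.4332 21.0375
47.0223 29.1653 12.2231
54.4716 38.4332 19.1496 4.6730
60.9325 47.0223 28.5300 8.9421 0.0000
66.5360 54.4716 38.4332 17.1116 0.0000 0.0000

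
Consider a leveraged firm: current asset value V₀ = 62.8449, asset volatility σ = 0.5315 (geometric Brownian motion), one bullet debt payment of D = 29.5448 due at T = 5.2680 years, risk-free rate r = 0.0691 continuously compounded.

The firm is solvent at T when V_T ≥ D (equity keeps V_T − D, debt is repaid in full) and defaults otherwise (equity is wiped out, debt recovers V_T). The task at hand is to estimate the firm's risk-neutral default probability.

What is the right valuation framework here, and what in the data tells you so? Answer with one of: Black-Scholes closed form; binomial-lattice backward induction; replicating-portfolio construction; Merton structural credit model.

Key observation: assets follow a GBM and default happens iff V_T < 29.5448; valuing claims on that split (equity as a call, risky debt as the residual) is the structural model's definition.

framework: Merton structural credit model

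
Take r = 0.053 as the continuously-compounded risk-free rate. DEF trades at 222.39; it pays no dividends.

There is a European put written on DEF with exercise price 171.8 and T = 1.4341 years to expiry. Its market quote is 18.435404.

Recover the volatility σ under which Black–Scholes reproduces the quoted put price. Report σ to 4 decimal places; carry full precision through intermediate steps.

At σ = 0.4805 the Black–Scholes value reproduces the quote:
σ√T = 0.4805·√1.4341 = 0.575418
d₁ = (ln(S/K) + (r+σ²/2)T) / (σ√T) = (ln(222.39/171.8) + (0.053+0.4805²/2)·1.4341) / 0.575418 = (0.258102 + 0.241560) / 0.575418 = 0.868346
d₂ = d₁ − σ√T = 0.868346 − 0.575418 = 0.292929
e^{−rT} = 0.926809
N(−d₁) = 0.192602,  N(−d₂) = 0.384788
V = K·e^{−rT}·N(−d₂) − S·N(−d₁) = 61.268265 − 42.832860 = 18.435404 (equal to the quote); since ∂V/∂σ > 0 for all σ, the implied volatility is unique

sigma = 0.4805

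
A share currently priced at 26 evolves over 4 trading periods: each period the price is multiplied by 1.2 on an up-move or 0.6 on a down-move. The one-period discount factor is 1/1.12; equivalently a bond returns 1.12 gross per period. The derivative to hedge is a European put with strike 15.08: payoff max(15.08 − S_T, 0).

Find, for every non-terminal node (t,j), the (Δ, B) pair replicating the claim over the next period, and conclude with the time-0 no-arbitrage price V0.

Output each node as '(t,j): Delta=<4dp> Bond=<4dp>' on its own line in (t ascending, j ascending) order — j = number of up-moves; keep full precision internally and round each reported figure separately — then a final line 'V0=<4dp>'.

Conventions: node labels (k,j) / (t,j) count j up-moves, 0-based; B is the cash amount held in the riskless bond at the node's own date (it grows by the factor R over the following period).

(0,0): Delta=-0.0365 Bond=1.0773
(1,0): Delta=-0.2402 Bond=4.3840
(1,1): Delta=-0.0209 Bond=0.7177
(2,0): Delta=-1.0000 Bond=12.0217
(2,1): Delta=-0.1818 Bond=3.8160
(2,2): Delta=-0.0085 Bond=0.3405
(3,0): Delta=-1.0000 Bond=13.4643
(3,1): Delta=-1.0000 Bond=13.4643
(3,2): Delta=-0.1188 Bond=2.8600
(3,3): Delta=0.0000 Bond=0.0000
V0=0.1275

Risk-neutral probability p* = (R−d)/(u−d) = (1.12−0.6)/(1.2−0.6) = 0.8667.
At maturity the claim pays: V(4,0)=11.7104, V(4,1)=8.3408, V(4,2)=1.6016, V(4,3)=0.0000, V(4,4)=0.0000
(3,0): S=5.6160. Δ = (V_up−V_dn)/(S_up−S_dn) = (8.3408−11.7104)/(6.7392−3.3696) = -1.0000. V = [p*·8.3408 + (1−p*)·11.7104]/1.12 = 7.8483. B = V − Δ·S = 13.4643.
(3,1): S=11.2320. Δ = (V_up−V_dn)/(S_up−S_dn) = (1.6016−8.3408)/(13.4784−6.7392) = -1.0000. V = [p*·1.6016 + (1−p*)·8.3408]/1.12 = 2.2323. B = V − Δ·S = 13.4643.
(3,2): S=22.4640. Δ = (V_up−V_dn)/(S_up−S_dn) = (0.0000−1.6016)/(26.9568−13.4784) = -0.1188. V = [p*·0.0000 + (1−p*)·1.6016]/1.12 = 0.1907. B = V − Δ·S = 2.8600.
(3,3): S=44.9280. Δ = (V_up−V_dn)/(S_up−S_dn) = (0.0000−0.0000)/(53.9136−26.9568) = 0.0000. V = [p*·0.0000 + (1−p*)·0.0000]/1.12 = 0.0000. B = V − Δ·S = 0.0000.
(2,0): S=9.3600. Δ = (V_up−V_dn)/(S_up−S_dn) = (2.2323−7.8483)/(11.2320−5.6160) = -1.0000. V = [p*·2.2323 + (1−p*)·7.8483]/1.12 = 2.6617. B = V − Δ·S = 12.0217.
(2,1): S=18.7200. Δ = (V_up−V_dn)/(S_up−S_dn) = (0.1907−2.2323)/(22.4640−11.2320) = -0.1818. V = [p*·0.1907 + (1−p*)·2.2323]/1.12 = 0.4133. B = V − Δ·S = 3.8160.
(2,2): S=37.4400. Δ = (V_up−V_dn)/(S_up−S_dn) = (0.0000−0.1907)/(44.9280−22.4640) = -0.0085. V = [p*·0.0000 + (1−p*)·0.1907]/1.12 = 0.0227. B = V − Δ·S = 0.3405.
(1,0): S=15.6000. Δ = (V_up−V_dn)/(S_up−S_dn) = (0.4133−2.6617)/(18.7200−9.3600) = -0.2402. V = [p*·0.4133 + (1−p*)·2.6617]/1.12 = 0.6367. B = V − Δ·S = 4.3840.
(1,1): S=31.2000. Δ = (V_up−V_dn)/(S_up−S_dn) = (0.0227−0.4133)/(37.4400−18.7200) = -0.0209. V = [p*·0.0227 + (1−p*)·0.4133]/1.12 = 0.0668. B = V − Δ·S = 0.7177.
(0,0): S=26.0000. Δ = (V_up−V_dn)/(S_up−S_dn) = (0.0668−0.6367)/(31.2000−15.6000) = -0.0365. V = [p*·0.0668 + (1−p*)·0.6367]/1.12 = 0.1275. B = V − Δ·S = 1.0773.
Sanity check at the root: Δ(0,0)·S0 + B(0,0) reproduces V0 = 0.1275.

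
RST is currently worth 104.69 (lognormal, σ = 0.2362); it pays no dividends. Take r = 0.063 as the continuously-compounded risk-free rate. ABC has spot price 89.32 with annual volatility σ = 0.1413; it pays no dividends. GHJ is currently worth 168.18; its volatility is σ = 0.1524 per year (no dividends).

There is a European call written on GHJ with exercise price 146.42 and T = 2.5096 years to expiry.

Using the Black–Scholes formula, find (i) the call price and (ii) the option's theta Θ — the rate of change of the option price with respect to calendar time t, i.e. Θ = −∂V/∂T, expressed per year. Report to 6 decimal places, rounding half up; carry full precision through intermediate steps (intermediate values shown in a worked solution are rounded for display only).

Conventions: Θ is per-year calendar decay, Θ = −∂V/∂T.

σ√T = 0.1524·√2.5096 = 0.241428
d₁ = (ln(S/K) + (r+σ²/2)T) / (σ√T) = (ln(168.18/146.42) + (0.063+0.1524²/2)·2.5096) / 0.241428 = (0.138556 + 0.187248) / 0.241428 = 1.349489
d₂ = d₁ − σ√T = 1.349489 − 0.241428 = 1.108061
e^{−rT} = 0.853760
N(d₁) = 0.911410,  N(d₂) = 0.866082
Call price V = S·N(d₁) − K·e^{−rT}·N(d₂) = 153.280937 − 108.266857 = 45.014081
φ(d₁) = (1/√(2π))·e^{−d₁²/2} = 0.160494
Θ = −S·φ(d₁)·σ/(2√T) − r·K·e^{−rT}·N(d₂) = −1.298332 − 6.820812 = -8.119144

price = 45.014081
Θ = -8.119144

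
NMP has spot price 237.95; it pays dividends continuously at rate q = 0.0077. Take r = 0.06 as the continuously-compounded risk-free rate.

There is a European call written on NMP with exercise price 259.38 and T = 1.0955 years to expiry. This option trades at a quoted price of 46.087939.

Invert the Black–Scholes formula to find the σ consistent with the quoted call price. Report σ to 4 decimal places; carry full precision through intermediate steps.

At σ = 0.5006 the Black–Scholes value reproduces the quote:
σ√T = 0.5006·√1.0955 = 0.523959
d₁ = (ln(S/K) + (r−q+σ²/2)T) / (σ√T) = (ln(237.95/259.38) + (0.06−0.0077+0.5006²/2)·1.0955) / 0.523959 = (-0.086234 + 0.194561) / 0.523959 = 0.206748
d₂ = d₁ − σ√T = 0.206748 − 0.523959 = -0.317211
e^{−rT} = 0.936384
e^{−qT} = 0.991600
N(d₁) = 0.581897,  N(d₂) = 0.375542
V = S·e^{−qT}·N(d₁) − K·e^{−rT}·N(d₂) = 137.299244 − 91.211305 = 46.087939 (the quoted price), and the Black–Scholes price is strictly increasing in σ, so σ is unique

sigma = 0.5006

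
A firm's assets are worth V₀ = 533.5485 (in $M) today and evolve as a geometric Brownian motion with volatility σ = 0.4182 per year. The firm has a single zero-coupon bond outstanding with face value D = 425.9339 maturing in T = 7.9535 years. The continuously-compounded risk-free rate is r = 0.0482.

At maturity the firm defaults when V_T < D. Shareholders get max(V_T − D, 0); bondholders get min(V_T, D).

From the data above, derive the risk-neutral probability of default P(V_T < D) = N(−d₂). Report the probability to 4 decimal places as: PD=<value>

Apply the equity-as-call identities (strike 425.9339, horizon 7.9535 years):
d₁ = [ln(V₀/D) + (r + σ²/2)T] / (σ√T)
   = [ln(533.5485/425.9339) + (0.0482 + 0.5·0.4182²)·7.9535] / (0.4182·√7.9535)
   = [0.225266 + 1.078857] / 1.179406 = 1.105746
d₂ = d₁ − σ√T = 1.105746 − 1.179406 = -0.073659
risk-neutral PD = N(−d₂) = N(0.073659) = 0.529359

PD=0.5294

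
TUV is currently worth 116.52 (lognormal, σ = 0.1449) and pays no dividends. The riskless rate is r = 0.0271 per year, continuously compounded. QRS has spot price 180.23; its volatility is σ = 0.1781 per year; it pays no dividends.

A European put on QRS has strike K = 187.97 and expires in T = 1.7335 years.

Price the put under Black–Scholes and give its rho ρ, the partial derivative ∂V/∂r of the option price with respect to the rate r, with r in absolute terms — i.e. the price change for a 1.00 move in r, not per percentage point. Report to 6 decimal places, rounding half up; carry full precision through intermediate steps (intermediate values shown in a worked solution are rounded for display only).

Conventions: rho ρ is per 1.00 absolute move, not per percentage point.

σ√T = 0.1781·√1.7335 = 0.234491
d₁ = (ln(S/K) + (r+σ²/2)T) / (σ√T) = (ln(180.23/187.97) + (0.0271+0.1781²/2)·1.7335) / 0.234491 = (-0.042049 + 0.074471) / 0.234491 = 0.138267
d₂ = d₁ − σ√T = 0.138267 − 0.234491 = -0.096224
e^{−rT} = 0.954109
N(−d₁) = 0.445015,  N(−d₂) = 0.538329
Put price V = K·e^{−rT}·N(−d₂) − S·N(−d₁) = 96.545910 − 80.205025 = 16.340885
ρ = −K·T·e^{−rT}·N(−d₂) = -167.362335

price = 16.340885
ρ = -167.362335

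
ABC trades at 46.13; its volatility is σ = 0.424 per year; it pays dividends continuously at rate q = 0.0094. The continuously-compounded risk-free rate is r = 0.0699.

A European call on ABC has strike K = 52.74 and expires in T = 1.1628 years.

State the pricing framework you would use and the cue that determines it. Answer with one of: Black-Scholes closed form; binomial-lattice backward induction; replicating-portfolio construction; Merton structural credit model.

Key observation: a European-exercise option on ABC struck at 52.74 — a GBM underlying with constant parameters — admits an analytic price: the data contain no early exercise, no discrete tree, no debt structure.

framework: Black-Scholes closed form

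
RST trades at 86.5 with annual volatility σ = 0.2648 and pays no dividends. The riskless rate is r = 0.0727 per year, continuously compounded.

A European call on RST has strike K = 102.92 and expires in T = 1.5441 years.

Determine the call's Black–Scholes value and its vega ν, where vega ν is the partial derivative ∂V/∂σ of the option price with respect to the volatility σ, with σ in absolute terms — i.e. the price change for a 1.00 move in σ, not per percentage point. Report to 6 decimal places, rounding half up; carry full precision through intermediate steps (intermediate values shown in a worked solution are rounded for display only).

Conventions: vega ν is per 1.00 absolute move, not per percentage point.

price = 9.118467
ν = 42.870010

σ√T = 0.2648·√1.5441 = 0.329045
d₁ = (ln(S/K) + (r+σ²/2)T) / (σ√T) = (ln(86.5/102.92) + (0.0727+0.2648²/2)·1.5441) / 0.329045 = (-0.173808 + 0.166391) / 0.329045 = -0.022538
d₂ = d₁ − σ√T = -0.022538 − 0.329045 = -0.351584
e^{−rT} = 0.893815
N(d₁) = 0.491009,  N(d₂) = 0.362575
Call price V = S·N(d₁) − K·e^{−rT}·N(d₂) = 42.472305 − 33.353838 = 9.118467
φ(d₁) = (1/√(2π))·e^{−d₁²/2} = 0.398841
ν = S·φ(d₁)·√T = 42.870010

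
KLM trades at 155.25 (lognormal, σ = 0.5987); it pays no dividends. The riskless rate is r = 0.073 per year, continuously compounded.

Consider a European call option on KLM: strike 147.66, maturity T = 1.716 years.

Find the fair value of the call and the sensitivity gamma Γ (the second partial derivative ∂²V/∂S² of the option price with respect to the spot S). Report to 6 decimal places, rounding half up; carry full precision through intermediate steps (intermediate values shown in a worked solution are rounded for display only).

price = 57.063103
Γ = 0.002711

σ√T = 0.5987·√1.716 = 0.784274
d₁ = (ln(S/K) + (r+σ²/2)T) / (σ√T) = (ln(155.25/147.66) + (0.073+0.5987²/2)·1.716) / 0.784274 = (0.050124 + 0.432811) / 0.784274 = 0.615774
d₂ = d₁ − σ√T = 0.615774 − 0.784274 = -0.168500
e^{−rT} = 0.882260
N(d₁) = 0.730978,  N(d₂) = 0.433095
Call price V = S·N(d₁) − K·e^{−rT}·N(d₂) = 113.484341 − 56.421238 = 57.063103
φ(d₁) = (1/√(2π))·e^{−d₁²/2} = 0.330045
Γ = φ(d₁) / (S·σ·√T) = 0.002711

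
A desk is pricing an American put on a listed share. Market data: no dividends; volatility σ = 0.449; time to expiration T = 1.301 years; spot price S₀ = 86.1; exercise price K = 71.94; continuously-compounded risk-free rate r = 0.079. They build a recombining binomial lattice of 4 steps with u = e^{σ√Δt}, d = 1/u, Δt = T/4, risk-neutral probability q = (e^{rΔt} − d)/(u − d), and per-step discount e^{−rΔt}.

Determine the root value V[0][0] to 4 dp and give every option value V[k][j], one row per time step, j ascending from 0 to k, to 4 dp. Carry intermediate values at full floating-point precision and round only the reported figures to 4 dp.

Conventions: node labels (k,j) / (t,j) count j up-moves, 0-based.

price = 7.6363
tree:
7.6363
12.8450 2.5492
20.8421 5.0945 0.0000
32.0029 10.1814 0.0000 0.0000
41.0251 20.3476 0.0000 0.0000 0.0000

Δt=0.32525  u=1.29184  d=0.77409  q=0.48660  discount=0.97463
step 4 (expiry): payoffs max(K−S,0) = 41.0251 20.3476 0.0000 0.0000 0.0000
k=3: (k=3,j=0): S=39.9371, K−S=32.0029, hold=30.1780 ⇒ V=32.0029 exercise | (k=3,j=1): S=66.6491, K−S=5.2909, hold=10.1814 ⇒ V=10.1814 continue | (k=3,j=2): S=111.2275, K−S=0.0000, hold=0.0000 ⇒ V=0.0000 continue | (k=3,j=3): S=185.6221, K−S=0.0000, hold=0.0000 ⇒ V=0.0000 continue
k=2: (k=2,j=0): S=51.5924, K−S=20.3476, hold=20.8421 ⇒ V=20.8421 continue | (k=2,j=1): S=86.1000, K−S=0.0000, hold=5.0945 ⇒ V=5.0945 continue | (k=2,j=2): S=143.6881, K−S=0.0000, hold=0.0000 ⇒ V=0.0000 continue
k=1: (k=1,j=0): S=66.6491, K−S=5.2909, hold=12.8450 ⇒ V=12.8450 continue | (k=1,j=1): S=111.2275, K−S=0.0000, hold=2.5492 ⇒ V=2.5492 continue
k=0: (k=0,j=0): S=86.1000, K−S=0.0000, hold=7.6363 ⇒ V=7.6363 continue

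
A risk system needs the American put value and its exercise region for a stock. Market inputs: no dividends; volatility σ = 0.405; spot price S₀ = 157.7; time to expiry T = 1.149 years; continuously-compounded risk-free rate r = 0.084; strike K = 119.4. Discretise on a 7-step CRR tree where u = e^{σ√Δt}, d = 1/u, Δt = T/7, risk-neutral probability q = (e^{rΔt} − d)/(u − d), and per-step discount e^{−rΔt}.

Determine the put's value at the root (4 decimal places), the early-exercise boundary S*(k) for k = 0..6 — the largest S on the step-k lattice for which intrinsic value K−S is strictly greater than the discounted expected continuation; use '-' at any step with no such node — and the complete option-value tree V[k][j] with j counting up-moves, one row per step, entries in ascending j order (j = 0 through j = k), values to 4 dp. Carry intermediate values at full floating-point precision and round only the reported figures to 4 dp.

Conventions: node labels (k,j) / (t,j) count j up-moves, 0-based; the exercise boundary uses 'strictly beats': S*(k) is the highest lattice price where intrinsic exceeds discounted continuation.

price = 6.6135
boundary = - - - - 81.8067 69.4269 81.8067
tree:
6.6135
10.7071 2.7225
16.8724 4.8675 0.6631
25.7147 8.5395 1.3478 0.0000
37.5933 14.6047 2.7396 0.0000 0.0000
49.9731 24.0903 5.5685 0.0000 0.0000 0.0000
60.4794 37.5933 11.3186 0.0000 0.0000 0.0000 0.0000
69.3958 49.9731 23.0061 0.0000 0.0000 0.0000 0.0000 0.0000

Δt=0.16414  u=1.17831  d=0.84867  q=0.50119  discount=0.98631
step 7 (expiry): payoffs max(K−S,0) = 69.3958 49.9731 23.0061 0.0000 0.0000 0.0000 0.0000 0.0000
step 6: (k=6,j=0): S=58.9206, K−S=60.4794, hold=58.8444 ⇒ V=60.4794 exercise | (k=6,j=1): S=81.8067, K−S=37.5933, hold=35.9583 ⇒ V=37.5933 exercise | (k=6,j=2): S=113.5822, K−S=5.8178, hold=11.3186 ⇒ V=11.3186 continue | (k=6,j=3): S=157.7000, K−S=0.0000, hold=0.0000 ⇒ V=0.0000 continue | (k=6,j=4): S=218.9541, K−S=0.0000, hold=0.0000 ⇒ V=0.0000 continue | (k=6,j=5): S=304.0007, K−S=0.0000, hold=0.0000 ⇒ V=0.0000 continue | (k=6,j=6): S=422.0813, K−S=0.0000, hold=0.0000 ⇒ V=0.0000 continue  boundary S*=81.8067
step 5: (k=5,j=0): S=69.4269, K−S=49.9731, hold=48.3381 ⇒ V=49.9731 exercise | (k=5,j=1): S=96.3939, K−S=23.0061, hold=24.0903 ⇒ V=24.0903 continue | (k=5,j=2): S=133.8354, K−S=0.0000, hold=5.5685 ⇒ V=5.5685 continue | (k=5,j=3): S=185.8200, K−S=0.0000, hold=0.0000 ⇒ V=0.0000 continue | (k=5,j=4): S=257.9966, K−S=0.0000, hold=0.0000 ⇒ V=0.0000 continue | (k=5,j=5): S=358.2081, K−S=0.0000, hold=0.0000 ⇒ V=0.0000 continue  boundary S*=69.4269
step 4: (k=4,j=0): S=81.8067, K−S=37.5933, hold=36.4943 ⇒ V=37.5933 exercise | (k=4,j=1): S=113.5822, K−S=5.8178, hold=14.6047 ⇒ V=14.6047 continue | (k=4,j=2): S=157.7000, K−S=0.0000, hold=2.7396 ⇒ V=2.7396 continue | (k=4,j=3): S=218.9541, K−S=0.0000, hold=0.0000 ⇒ V=0.0000 continue | (k=4,j=4): S=304.0007, K−S=0.0000, hold=0.0000 ⇒ V=0.0000 continue  boundary S*=81.8067
step 3: (k=3,j=0): S=96.3939, K−S=23.0061, hold=25.7147 ⇒ V=25.7147 continue | (k=3,j=1): S=133.8354, K−S=0.0000, hold=8.5395 ⇒ V=8.5395 continue | (k=3,j=2): S=185.8200, K−S=0.0000, hold=1.3478 ⇒ V=1.3478 continue | (k=3,j=3): S=257.9966, K−S=0.0000, hold=0.0000 ⇒ V=0.0000 continue  boundary S*=-
step 2: (k=2,j=0): S=113.5822, K−S=5.8178, hold=16.8724 ⇒ V=16.8724 continue | (k=2,j=1): S=157.7000, K−S=0.0000, hold=4.8675 ⇒ V=4.8675 continue | (k=2,j=2): S=218.9541, K−S=0.0000, hold=0.6631 ⇒ V=0.6631 continue  boundary S*=-
step 1: (k=1,j=0): S=133.8354, K−S=0.0000, hold=10.7071 ⇒ V=10.7071 continue | (k=1,j=1): S=185.8200, K−S=0.0000, hold=2.7225 ⇒ V=2.7225 continue  boundary S*=-
step 0: (k=0,j=0): S=157.7000, K−S=0.0000, hold=6.6135 ⇒ V=6.6135 continue  boundary S*=-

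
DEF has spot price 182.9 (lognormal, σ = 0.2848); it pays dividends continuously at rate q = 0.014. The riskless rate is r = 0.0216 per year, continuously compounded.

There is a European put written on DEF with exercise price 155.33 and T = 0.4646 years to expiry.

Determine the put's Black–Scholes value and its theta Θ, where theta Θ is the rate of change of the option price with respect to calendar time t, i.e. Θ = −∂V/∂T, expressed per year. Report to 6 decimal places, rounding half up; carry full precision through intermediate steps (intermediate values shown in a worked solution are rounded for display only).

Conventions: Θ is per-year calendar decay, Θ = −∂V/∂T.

σ√T = 0.2848·√0.4646 = 0.194124
d₁ = (ln(S/K) + (r−q+σ²/2)T) / (σ√T) = (ln(182.9/155.33) + (0.0216−0.014+0.2848²/2)·0.4646) / 0.194124 = (0.163388 + 0.022373) / 0.194124 = 0.956917
d₂ = d₁ − σ√T = 0.956917 − 0.194124 = 0.762793
e^{−rT} = 0.990015
e^{−qT} = 0.993517
N(−d₁) = 0.169305,  N(−d₂) = 0.222793
Put price V = K·e^{−rT}·N(−d₂) − S·e^{−qT}·N(−d₁) = 34.260955 − 30.765043 = 3.495912
φ(d₁) = (1/√(2π))·e^{−d₁²/2} = 0.252389
Θ = −S·e^{−qT}·φ(d₁)·σ/(2√T) − q·S·e^{−qT}·N(−d₁) + r·K·e^{−rT}·N(−d₂) = −9.581416 − 0.430711 + 0.740037 = -9.272090

price = 3.495912
Θ = -9.272090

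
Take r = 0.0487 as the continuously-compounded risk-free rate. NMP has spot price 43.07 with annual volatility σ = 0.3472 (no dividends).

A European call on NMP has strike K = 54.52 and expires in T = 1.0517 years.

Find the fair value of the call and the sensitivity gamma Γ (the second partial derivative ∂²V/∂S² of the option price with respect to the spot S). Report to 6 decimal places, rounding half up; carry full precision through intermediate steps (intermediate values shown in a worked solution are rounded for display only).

σ√T = 0.3472·√1.0517 = 0.356062
d₁ = (ln(S/K) + (r+σ²/2)T) / (σ√T) = (ln(43.07/54.52) + (0.0487+0.3472²/2)·1.0517) / 0.356062 = (-0.235741 + 0.114608) / 0.356062 = -0.340202
d₂ = d₁ − σ√T = -0.340202 − 0.356062 = -0.696264
e^{−rT} = 0.950072
N(d₁) = 0.366852,  N(d₂) = 0.243132
Call price V = S·N(d₁) − K·e^{−rT}·N(d₂) = 15.800323 − 12.593716 = 3.206608
φ(d₁) = (1/√(2π))·e^{−d₁²/2} = 0.376511
Γ = φ(d₁) / (S·σ·√T) = 0.024551

price = 3.206608
Γ = 0.024551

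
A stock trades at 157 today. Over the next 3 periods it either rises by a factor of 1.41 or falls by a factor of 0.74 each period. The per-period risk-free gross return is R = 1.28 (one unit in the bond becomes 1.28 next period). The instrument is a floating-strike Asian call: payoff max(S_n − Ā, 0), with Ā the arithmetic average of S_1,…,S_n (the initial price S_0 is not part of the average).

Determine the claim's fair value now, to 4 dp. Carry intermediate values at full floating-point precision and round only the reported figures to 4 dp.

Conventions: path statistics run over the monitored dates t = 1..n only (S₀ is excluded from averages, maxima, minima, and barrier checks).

Risk-neutral up-probability p* = (R−d)/(u−d) = (1.28−0.74)/(1.41−0.74) = 0.8060; the claim prices as the p*-weighted sum of path payoffs discounted by R^3.
Enumerate all 2^3 = 8 price paths (U = up ×1.41, D = down ×0.74); each path with k up-moves has probability p*^k·(1−p*)^(3−k).
DDD: Ā=88.5911, payoff=0.0000, prob=0.007305
UDD: Ā=168.8020, payoff=0.0000, prob=0.030343
DUD: Ā=133.7387, payoff=0.0000, prob=0.030343
UUD: Ā=254.8264, payoff=0.0000, prob=0.126039
DDU: Ā=107.7918, payoff=13.4304, prob=0.030343
UDU: Ā=205.3871, payoff=25.5904, prob=0.126039
DUU: Ā=170.3238, payoff=60.6537, prob=0.126039
UUU: Ā=324.5358, payoff=115.5699, prob=0.523548
Price = Σ prob·payoff / R^3 = 71.784112 / 2.097152 = 34.2293

price = 34.2293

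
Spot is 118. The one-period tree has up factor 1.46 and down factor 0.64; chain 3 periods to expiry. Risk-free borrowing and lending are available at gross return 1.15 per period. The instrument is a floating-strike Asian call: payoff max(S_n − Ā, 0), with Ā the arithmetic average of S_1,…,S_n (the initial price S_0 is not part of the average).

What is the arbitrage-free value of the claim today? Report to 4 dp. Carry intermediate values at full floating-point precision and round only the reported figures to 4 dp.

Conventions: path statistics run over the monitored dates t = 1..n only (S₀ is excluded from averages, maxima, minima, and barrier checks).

Under the martingale measure an up-move has probability p* = 0.6220; value the claim as the probability-weighted average of per-path payoffs, discounted 3 periods at R = 1.15.
Enumerate all 2^3 = 8 price paths (U = up ×1.46, D = down ×0.64); each path with k up-moves has probability p*^k·(1−p*)^(3−k).
DDD: Ā=51.5953, payoff=0.0000, prob=0.054031
UDD: Ā=117.7017, payoff=0.0000, prob=0.088890
DUD: Ā=85.4484, payoff=0.0000, prob=0.088890
UUD: Ā=194.9291, payoff=0.0000, prob=0.146238
DDU: Ā=64.8062, payoff=5.7597, prob=0.088890
UDU: Ā=147.8392, payoff=13.1392, prob=0.146238
DUU: Ā=115.5859, payoff=45.3926, prob=0.146238
UUU: Ā=263.6803, payoff=103.5518, prob=0.240585
Price = Σ prob·payoff / R^3 = 33.984576 / 1.520875 = 22.3454

price = 22.3454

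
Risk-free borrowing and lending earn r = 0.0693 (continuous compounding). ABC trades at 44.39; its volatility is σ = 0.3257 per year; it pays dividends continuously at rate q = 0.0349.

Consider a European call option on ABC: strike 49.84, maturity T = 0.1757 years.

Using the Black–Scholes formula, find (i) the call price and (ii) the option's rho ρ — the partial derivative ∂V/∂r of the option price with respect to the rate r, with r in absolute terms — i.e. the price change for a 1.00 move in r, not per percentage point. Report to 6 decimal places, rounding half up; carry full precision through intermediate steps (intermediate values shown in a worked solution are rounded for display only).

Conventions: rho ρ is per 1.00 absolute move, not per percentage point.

price = 0.758495
ρ = 1.657010

σ√T = 0.3257·√0.1757 = 0.136522
d₁ = (ln(S/K) + (r−q+σ²/2)T) / (σ√T) = (ln(44.39/49.84) + (0.0693−0.0349+0.3257²/2)·0.1757) / 0.136522 = (-0.115804 + 0.015363) / 0.136522 = -0.735707
d₂ = d₁ − σ√T = -0.735707 − 0.136522 = -0.872229
e^{−rT} = 0.987898
e^{−qT} = 0.993887
N(d₁) = 0.230955,  N(d₂) = 0.191542
Call price V = S·e^{−qT}·N(d₁) − K·e^{−rT}·N(d₂) = 10.189400 − 9.430905 = 0.758495
ρ = K·T·e^{−rT}·N(d₂) = 1.657010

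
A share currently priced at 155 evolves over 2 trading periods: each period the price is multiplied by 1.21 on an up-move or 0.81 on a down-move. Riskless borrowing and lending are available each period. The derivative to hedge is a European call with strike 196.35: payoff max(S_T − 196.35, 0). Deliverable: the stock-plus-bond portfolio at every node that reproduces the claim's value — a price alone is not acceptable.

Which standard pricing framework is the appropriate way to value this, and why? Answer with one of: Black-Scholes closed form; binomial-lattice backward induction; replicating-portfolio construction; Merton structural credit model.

Key observation: a price alone would not answer the question — the per-node share/bond construction on the spot-155, 1.21/0.81 tree is required, and only the replicating-portfolio method yields it.

framework: replicating-portfolio construction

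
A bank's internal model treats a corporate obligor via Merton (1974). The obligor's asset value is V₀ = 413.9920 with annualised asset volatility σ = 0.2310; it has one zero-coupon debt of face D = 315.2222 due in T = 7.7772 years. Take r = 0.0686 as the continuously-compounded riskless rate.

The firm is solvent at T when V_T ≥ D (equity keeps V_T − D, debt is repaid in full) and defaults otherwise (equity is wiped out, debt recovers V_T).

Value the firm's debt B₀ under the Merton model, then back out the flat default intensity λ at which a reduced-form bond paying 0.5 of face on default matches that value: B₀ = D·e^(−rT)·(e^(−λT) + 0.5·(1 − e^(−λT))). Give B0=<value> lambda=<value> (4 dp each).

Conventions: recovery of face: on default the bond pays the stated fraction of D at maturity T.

B0=176.2108 lambda=0.0127

Work the structural quantities from V₀ = 413.9920 against face 315.2222:
d₁ = [ln(V₀/D) + (r + σ²/2)T] / (σ√T)
   = [ln(413.9920/315.2222) + (0.0686 + 0.5·0.2310²)·7.7772] / (0.2310·√7.7772)
   = [0.272569 + 0.741016] / 0.644204 = 1.573390
d₂ = d₁ − σ√T = 1.573390 − 0.644204 = 0.929185
N(d₁) = 0.942186,  N(d₂) = 0.823603,  e^(−rT) = 0.586539
E₀ = V₀·N(d₁) − D·e^(−rT)·N(d₂)
   = 413.9920·0.942186 − 315.2222·0.586539·0.823603 = 237.781166
B₀ = V₀ − E₀ = 413.9920 − 237.781166 = 176.210834
e^(−λT) = (B₀·e^(rT)/D − 0.5)/(1 − 0.5) = (176.2108·1.704916/315.2222 − 0.5)/0.5 = 0.90611344
λ = −ln(0.90611344)/7.7772 = 0.012677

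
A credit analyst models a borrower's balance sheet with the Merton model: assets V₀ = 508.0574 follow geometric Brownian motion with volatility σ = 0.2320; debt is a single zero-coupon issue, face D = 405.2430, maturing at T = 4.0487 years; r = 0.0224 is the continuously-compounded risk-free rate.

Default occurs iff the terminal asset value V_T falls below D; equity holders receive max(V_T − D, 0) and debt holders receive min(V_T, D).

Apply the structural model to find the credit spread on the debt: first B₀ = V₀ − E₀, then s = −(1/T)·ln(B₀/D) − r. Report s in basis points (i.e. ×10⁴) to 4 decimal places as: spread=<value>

With assets at 508.0574 and a single debt payment of 405.2430 at 4.0487 years:
d₁ = [ln(V₀/D) + (r + σ²/2)T] / (σ√T)
   = [ln(508.0574/405.2430) + (0.0224 + 0.5·0.2320²)·4.0487] / (0.2320·√4.0487)
   = [0.226108 + 0.199649] / 0.466816 = 0.912045
d₂ = d₁ − σ√T = 0.912045 − 0.466816 = 0.445228
N(d₁) = 0.819127,  N(d₂) = 0.671923,  e^(−rT) = 0.913300
E₀ = V₀·N(d₁) − D·e^(−rT)·N(d₂)
   = 508.0574·0.819127 − 405.2430·0.913300·0.671923 = 167.479474
B₀ = V₀ − E₀ = 508.0574 − 167.479474 = 340.577926
spread = −(1/T)·ln(B₀/D) − r = −(1/4.0487)·ln(340.577926/405.2430) − 0.0224 = 0.02053796
in basis points: 0.02053796 × 10⁴ = 205.3796 bp

spread=205.3796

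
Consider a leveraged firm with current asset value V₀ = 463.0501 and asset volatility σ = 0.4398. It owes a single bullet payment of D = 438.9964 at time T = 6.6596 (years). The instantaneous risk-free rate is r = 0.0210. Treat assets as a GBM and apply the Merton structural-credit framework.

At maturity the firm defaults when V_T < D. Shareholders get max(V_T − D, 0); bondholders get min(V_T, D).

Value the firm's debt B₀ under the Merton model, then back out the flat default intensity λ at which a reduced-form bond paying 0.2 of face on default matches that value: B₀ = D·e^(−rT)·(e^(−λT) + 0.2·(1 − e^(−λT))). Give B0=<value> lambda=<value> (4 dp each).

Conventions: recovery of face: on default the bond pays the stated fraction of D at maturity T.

B0=238.5748 lambda=0.0950

Work the structural quantities from V₀ = 463.0501 against face 438.9964:
d₁ = [ln(V₀/D) + (r + σ²/2)T] / (σ√T)
   = [ln(463.0501/438.9964) + (0.0210 + 0.5·0.4398²)·6.6596] / (0.4398·√6.6596)
   = [0.053344 + 0.783915] / 1.134957 = 0.737701
d₂ = d₁ − σ√T = 0.737701 − 1.134957 = -0.397255
N(d₁) = 0.769652,  N(d₂) = 0.345590,  e^(−rT) = 0.869487
E₀ = V₀·N(d₁) − D·e^(−rT)·N(d₂)
   = 463.0501·0.769652 − 438.9964·0.869487·0.345590 = 224.475290
B₀ = V₀ − E₀ = 463.0501 − 224.475290 = 238.574810
e^(−λT) = (B₀·e^(rT)/D − 0.2)/(1 − 0.2) = (238.5748·1.150103/438.9964 − 0.2)/0.8 = 0.53128665
λ = −ln(0.53128665)/6.6596 = 0.094969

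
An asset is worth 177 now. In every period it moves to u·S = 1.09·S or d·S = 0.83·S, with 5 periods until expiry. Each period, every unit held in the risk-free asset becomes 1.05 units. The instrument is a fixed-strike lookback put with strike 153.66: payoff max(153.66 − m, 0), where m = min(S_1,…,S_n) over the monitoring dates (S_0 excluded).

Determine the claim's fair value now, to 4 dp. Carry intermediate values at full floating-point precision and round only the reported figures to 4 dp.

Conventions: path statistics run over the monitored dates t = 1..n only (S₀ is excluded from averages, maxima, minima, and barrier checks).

price = 2.5180

Under the martingale measure an up-move has probability p* = 0.8462; value the claim as the probability-weighted average of per-path payoffs, discounted 5 periods at R = 1.05.
Enumerate all 2^5 = 32 price paths (U = up ×1.09, D = down ×0.83); each path with k up-moves has probability p*^k·(1−p*)^(5−k).
DDDDD: m=69.7210, payoff=83.9390, prob=0.000086
UDDDD: m=91.5613, payoff=62.0987, prob=0.000474
DUDDD: m=91.5613, payoff=62.0987, prob=0.000474
UUDDD: m=120.2432, payoff=33.4168, prob=0.002607
DDUDD: m=91.5613, payoff=62.0987, prob=0.000474
UDUDD: m=120.2432, payoff=33.4168, prob=0.002607
DUUDD: m=120.2432, payoff=33.4168, prob=0.002607
UUUDD: m=157.9097, payoff=0.0000, prob=0.014339
DDDUD: m=91.5613, payoff=62.0987, prob=0.000474
UDDUD: m=120.2432, payoff=33.4168, prob=0.002607
DUDUD: m=120.2432, payoff=33.4168, prob=0.002607
UUDUD: m=157.9097, payoff=0.0000, prob=0.014339
DDUUD: m=120.2432, payoff=33.4168, prob=0.002607
UDUUD: m=157.9097, payoff=0.0000, prob=0.014339
DUUUD: m=146.9100, payoff=6.7500, prob=0.014339
UUUUD: m=192.9300, payoff=0.0000, prob=0.078865
DDDDU: m=84.0012, payoff=69.6588, prob=0.000474
UDDDU: m=110.3149, payoff=43.3451, prob=0.002607
DUDDU: m=110.3149, payoff=43.3451, prob=0.002607
UUDDU: m=144.8713, payoff=8.7887, prob=0.014339
DDUDU: m=110.3149, payoff=43.3451, prob=0.002607
UDUDU: m=144.8713, payoff=8.7887, prob=0.014339
DUUDU: m=144.8713, payoff=8.7887, prob=0.014339
UUUDU: m=190.2527, payoff=0.0000, prob=0.078865
DDDUU: m=101.2063, payoff=52.4537, prob=0.002607
UDDUU: m=132.9095, payoff=20.7505, prob=0.014339
DUDUU: m=132.9095, payoff=20.7505, prob=0.014339
UUDUU: m=174.5438, payoff=0.0000, prob=0.078865
DDUUU: m=121.9353, payoff=31.7247, prob=0.014339
UDUUU: m=160.1319, payoff=0.0000, prob=0.078865
DUUUU: m=146.9100, payoff=6.7500, prob=0.078865
UUUUU: m=192.9300, payoff=0.0000, prob=0.433757
Price = Σ prob·payoff / R^5 = 3.213674 / 1.276282 = 2.5180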